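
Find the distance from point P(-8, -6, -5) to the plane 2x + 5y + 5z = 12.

distance = |a·x₀ + b·y₀ + c·z₀ - d| / √(a² + b² + c²)
  = |2·(-8) + 5·(-6) + 5·(-5) - 12| / √(2² + 5² + 5²)
  = |-16 - 30 - 25 - 12| / √(4 + 25 + 25)
  = |-83| / √54
  = 83 / 7.348
  ≈ 11.29

11.29


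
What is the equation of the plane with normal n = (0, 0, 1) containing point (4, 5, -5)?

The plane through P with normal n = (a, b, c) satisfies n·(r - P) = 0,
i.e. ax + by + cz = a·x₀ + b·y₀ + c·z₀.
d = 0·4 + 0·5 + 1·(-5)
  = 0 + 0 - 5
  = -5
Equation: z = -5

z = -5


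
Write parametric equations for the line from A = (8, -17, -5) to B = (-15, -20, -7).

Direction vector d = B - A = (-15 - 8, -20 + 17, -7 + 5) = (-23, -3, -2)
Parametric form r = A + t·d:
x = 8 - 23t, y = -17 - 3t, z = -5 - 2t

x = 8 - 23t, y = -17 - 3t, z = -5 - 2t


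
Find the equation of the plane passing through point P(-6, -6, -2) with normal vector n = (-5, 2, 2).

The plane through P with normal n = (a, b, c) satisfies n·(r - P) = 0,
i.e. ax + by + cz = a·x₀ + b·y₀ + c·z₀.
d = (-5)·(-6) + 2·(-6) + 2·(-2)
  = 30 - 12 - 4
  = 14
Equation: -5x + 2y + 2z = 14

-5x + 2y + 2z = 14


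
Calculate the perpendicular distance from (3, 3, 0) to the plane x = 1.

distance = |a·x₀ + b·y₀ + c·z₀ - d| / √(a² + b² + c²)
  = |1·3 + 0·3 + 0·0 - 1| / √(1² + 0² + 0²)
  = |3 + 0 + 0 - 1| / √(1 + 0 + 0)
  = |2| / √1
  = 2 / 1
  ≈ 2

2


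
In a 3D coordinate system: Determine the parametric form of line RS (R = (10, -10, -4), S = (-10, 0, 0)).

Direction vector d = S - R = (-10 - 10, 0 + 10, 0 + 4) = (-20, 10, 4)
Parametric form r = R + t·d:
x = 10 - 20t, y = -10 + 10t, z = -4 + 4t

x = 10 - 20t, y = -10 + 10t, z = -4 + 4t


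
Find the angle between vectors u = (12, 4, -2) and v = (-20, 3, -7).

u·v = 12·(-20) + 4·3 + (-2)·(-7) = -240 + 12 + 14 = -214
|u| = √(12² + 4² + (-2)²) = √164 ≈ 12.81
|v| = √((-20)² + 3² + (-7)²) = √458 ≈ 21.4
cos θ = (u·v)/(|u||v|) = -214/(12.81·21.4) ≈ -0.7808
θ = arccos(-0.7808) ≈ 141.3°

141.3°


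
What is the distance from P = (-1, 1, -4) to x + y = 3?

distance = |a·x₀ + b·y₀ + c·z₀ - d| / √(a² + b² + c²)
  = |1·(-1) + 1·1 + 0·(-4) - 3| / √(1² + 1² + 0²)
  = |-1 + 1 + 0 - 3| / √(1 + 1 + 0)
  = |-3| / √2
  = 3 / 1.414
  ≈ 2.121

2.121


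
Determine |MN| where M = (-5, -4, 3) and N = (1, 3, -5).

d = √[(x₂-x₁)² + (y₂-y₁)² + (z₂-z₁)²]
  = √[6² + 7² + (-8)²]
  = √[36 + 49 + 64]
  = √149
  ≈ 12.21

12.21


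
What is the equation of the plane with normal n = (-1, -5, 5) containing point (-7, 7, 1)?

The plane through P with normal n = (a, b, c) satisfies n·(r - P) = 0,
i.e. ax + by + cz = a·x₀ + b·y₀ + c·z₀.
d = (-1)·(-7) + (-5)·7 + 5·1
  = 7 - 35 + 5
  = -23
Equation: -x - 5y + 5z = -23

-x - 5y + 5z = -23


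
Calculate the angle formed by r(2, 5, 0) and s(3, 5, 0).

r·s = 2·3 + 5·5 + 0·0 = 6 + 25 + 0 = 31
|r| = √(2² + 5² + 0²) = √29 ≈ 5.385
|s| = √(3² + 5² + 0²) = √34 ≈ 5.831
cos θ = (r·s)/(|r||s|) = 31/(5.385·5.831) ≈ 0.9872
θ = arccos(0.9872) ≈ 9.162°

9.162°


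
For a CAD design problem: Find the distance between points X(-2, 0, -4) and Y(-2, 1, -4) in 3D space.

d = √[(x₂-x₁)² + (y₂-y₁)² + (z₂-z₁)²]
  = √[0² + 1² + 0²]
  = √[0 + 1 + 0]
  = √1
  ≈ 1

1


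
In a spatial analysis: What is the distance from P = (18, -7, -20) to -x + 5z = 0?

distance = |a·x₀ + b·y₀ + c·z₀ - d| / √(a² + b² + c²)
  = |(-1)·18 + 0·(-7) + 5·(-20) - 0| / √((-1)² + 0² + 5²)
  = |-18 + 0 - 100 + 0| / √(1 + 0 + 25)
  = |-118| / √26
  = 118 / 5.099
  ≈ 23.14

23.14


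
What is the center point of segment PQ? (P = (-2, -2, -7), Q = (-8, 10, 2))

M = ((x₁+x₂)/2, (y₁+y₂)/2, (z₁+z₂)/2)
  = ((-2 - 8)/2, (-2 + 10)/2, (-7 + 2)/2)
  = (-10/2, 8/2, -5/2)
  = (-5, 4, -2.5)

(-5, 4, -2.5)


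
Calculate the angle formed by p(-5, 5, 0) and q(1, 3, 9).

p·q = (-5)·1 + 5·3 + 0·9 = -5 + 15 + 0 = 10
|p| = √((-5)² + 5² + 0²) = √50 ≈ 7.071
|q| = √(1² + 3² + 9²) = √91 ≈ 9.539
cos θ = (p·q)/(|p||q|) = 10/(7.071·9.539) ≈ 0.1482
θ = arccos(0.1482) ≈ 81.47°

81.47°


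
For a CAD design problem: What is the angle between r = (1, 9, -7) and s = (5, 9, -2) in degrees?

r·s = 1·5 + 9·9 + (-7)·(-2) = 5 + 81 + 14 = 100
|r| = √(1² + 9² + (-7)²) = √131 ≈ 11.45
|s| = √(5² + 9² + (-2)²) = √110 ≈ 10.49
cos θ = (r·s)/(|r||s|) = 100/(11.45·10.49) ≈ 0.833
θ = arccos(0.833) ≈ 33.59°

33.59°


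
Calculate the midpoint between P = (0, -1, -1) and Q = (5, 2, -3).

M = ((x₁+x₂)/2, (y₁+y₂)/2, (z₁+z₂)/2)
  = ((0 + 5)/2, (-1 + 2)/2, (-1 - 3)/2)
  = (5/2, 1/2, -4/2)
  = (2.5, 0.5, -2)

(2.5, 0.5, -2)


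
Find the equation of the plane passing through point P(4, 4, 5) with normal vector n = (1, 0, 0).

The plane through P with normal n = (a, b, c) satisfies n·(r - P) = 0,
i.e. ax + by + cz = a·x₀ + b·y₀ + c·z₀.
d = 1·4 + 0·4 + 0·5
  = 4 + 0 + 0
  = 4
Equation: x = 4

x = 4


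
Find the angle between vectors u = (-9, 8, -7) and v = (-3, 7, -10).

u·v = (-9)·(-3) + 8·7 + (-7)·(-10) = 27 + 56 + 70 = 153
|u| = √((-9)² + 8² + (-7)²) = √194 ≈ 13.93
|v| = √((-3)² + 7² + (-10)²) = √158 ≈ 12.57
cos θ = (u·v)/(|u||v|) = 153/(13.93·12.57) ≈ 0.8739
θ = arccos(0.8739) ≈ 29.08°

29.08°


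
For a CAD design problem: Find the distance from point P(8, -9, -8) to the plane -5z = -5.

distance = |a·x₀ + b·y₀ + c·z₀ - d| / √(a² + b² + c²)
  = |0·8 + 0·(-9) + (-5)·(-8) - (-5)| / √(0² + 0² + (-5)²)
  = |0 + 0 + 40 + 5| / √(0 + 0 + 25)
  = |45| / √25
  = 45 / 5
  ≈ 9

9


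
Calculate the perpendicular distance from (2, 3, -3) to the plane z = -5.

distance = |a·x₀ + b·y₀ + c·z₀ - d| / √(a² + b² + c²)
  = |0·2 + 0·3 + 1·(-3) - (-5)| / √(0² + 0² + 1²)
  = |0 + 0 - 3 + 5| / √(0 + 0 + 1)
  = |2| / √1
  = 2 / 1
  ≈ 2

2


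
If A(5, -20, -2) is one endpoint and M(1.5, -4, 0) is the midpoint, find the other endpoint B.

B = 2M - A
  = (2·1.5 - 5, 2·(-4) - (-20), 2·0 - (-2))
  = (3 - 5, -8 + 20, 0 + 2)
  = (-2, 12, 2)

(-2, 12, 2)


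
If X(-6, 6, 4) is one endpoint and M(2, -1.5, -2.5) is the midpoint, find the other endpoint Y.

Y = 2M - X
  = (2·2 - (-6), 2·(-1.5) - 6, 2·(-2.5) - 4)
  = (4 + 6, -3 - 6, -5 - 4)
  = (10, -9, -9)

(10, -9, -9)


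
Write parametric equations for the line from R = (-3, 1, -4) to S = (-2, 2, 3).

Direction vector d = S - R = (-2 + 3, 2 - 1, 3 + 4) = (1, 1, 7)
Parametric form r = R + t·d:
x = -3 + t, y = 1 + t, z = -4 + 7t

x = -3 + t, y = 1 + t, z = -4 + 7t


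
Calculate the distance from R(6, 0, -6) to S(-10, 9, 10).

d = √[(x₂-x₁)² + (y₂-y₁)² + (z₂-z₁)²]
  = √[(-16)² + 9² + 16²]
  = √[256 + 81 + 256]
  = √593
  ≈ 24.35

24.35


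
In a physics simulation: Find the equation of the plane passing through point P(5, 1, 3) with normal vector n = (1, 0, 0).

The plane through P with normal n = (a, b, c) satisfies n·(r - P) = 0,
i.e. ax + by + cz = a·x₀ + b·y₀ + c·z₀.
d = 1·5 + 0·1 + 0·3
  = 5 + 0 + 0
  = 5
Equation: x = 5

x = 5


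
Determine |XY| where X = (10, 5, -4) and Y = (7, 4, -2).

d = √[(x₂-x₁)² + (y₂-y₁)² + (z₂-z₁)²]
  = √[(-3)² + (-1)² + 2²]
  = √[9 + 1 + 4]
  = √14
  ≈ 3.742

3.742


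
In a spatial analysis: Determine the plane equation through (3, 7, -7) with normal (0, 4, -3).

The plane through P with normal n = (a, b, c) satisfies n·(r - P) = 0,
i.e. ax + by + cz = a·x₀ + b·y₀ + c·z₀.
d = 0·3 + 4·7 + (-3)·(-7)
  = 0 + 28 + 21
  = 49
Equation: 4y - 3z = 49

4y - 3z = 49


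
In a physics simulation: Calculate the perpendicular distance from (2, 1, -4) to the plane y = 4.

distance = |a·x₀ + b·y₀ + c·z₀ - d| / √(a² + b² + c²)
  = |0·2 + 1·1 + 0·(-4) - 4| / √(0² + 1² + 0²)
  = |0 + 1 + 0 - 4| / √(0 + 1 + 0)
  = |-3| / √1
  = 3 / 1
  ≈ 3

3


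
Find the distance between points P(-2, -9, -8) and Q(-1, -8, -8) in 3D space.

d = √[(x₂-x₁)² + (y₂-y₁)² + (z₂-z₁)²]
  = √[1² + 1² + 0²]
  = √[1 + 1 + 0]
  = √2
  ≈ 1.414

1.414


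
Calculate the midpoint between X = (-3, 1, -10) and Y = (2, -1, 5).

M = ((x₁+x₂)/2, (y₁+y₂)/2, (z₁+z₂)/2)
  = ((-3 + 2)/2, (1 - 1)/2, (-10 + 5)/2)
  = (-1/2, 0/2, -5/2)
  = (-0.5, 0, -2.5)

(-0.5, 0, -2.5)


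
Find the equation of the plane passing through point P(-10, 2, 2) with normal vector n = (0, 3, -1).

The plane through P with normal n = (a, b, c) satisfies n·(r - P) = 0,
i.e. ax + by + cz = a·x₀ + b·y₀ + c·z₀.
d = 0·(-10) + 3·2 + (-1)·2
  = 0 + 6 - 2
  = 4
Equation: 3y - z = 4

3y - z = 4


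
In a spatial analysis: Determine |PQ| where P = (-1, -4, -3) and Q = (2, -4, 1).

d = √[(x₂-x₁)² + (y₂-y₁)² + (z₂-z₁)²]
  = √[3² + 0² + 4²]
  = √[9 + 0 + 16]
  = √25
  ≈ 5

5


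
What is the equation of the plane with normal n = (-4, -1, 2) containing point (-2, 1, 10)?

The plane through P with normal n = (a, b, c) satisfies n·(r - P) = 0,
i.e. ax + by + cz = a·x₀ + b·y₀ + c·z₀.
d = (-4)·(-2) + (-1)·1 + 2·10
  = 8 - 1 + 20
  = 27
Equation: -4x - y + 2z = 27

-4x - y + 2z = 27


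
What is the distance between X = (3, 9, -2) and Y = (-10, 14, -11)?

d = √[(x₂-x₁)² + (y₂-y₁)² + (z₂-z₁)²]
  = √[(-13)² + 5² + (-9)²]
  = √[169 + 25 + 81]
  = √275
  ≈ 16.58

16.58


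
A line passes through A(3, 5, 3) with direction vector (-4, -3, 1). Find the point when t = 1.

P(t) = A + t·d
  = (3 + (-4)·1, 5 + (-3)·1, 3 + 1·1)
  = (3 - 4, 5 - 3, 3 + 1)
  = (-1, 2, 4)

(-1, 2, 4)


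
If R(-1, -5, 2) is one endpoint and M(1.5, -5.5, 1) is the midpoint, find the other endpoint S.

S = 2M - R
  = (2·1.5 - (-1), 2·(-5.5) - (-5), 2·1 - 2)
  = (3 + 1, -11 + 5, 2 - 2)
  = (4, -6, 0)

(4, -6, 0)


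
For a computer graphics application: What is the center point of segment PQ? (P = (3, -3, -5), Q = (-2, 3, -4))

M = ((x₁+x₂)/2, (y₁+y₂)/2, (z₁+z₂)/2)
  = ((3 - 2)/2, (-3 + 3)/2, (-5 - 4)/2)
  = (1/2, 0/2, -9/2)
  = (0.5, 0, -4.5)

(0.5, 0, -4.5)


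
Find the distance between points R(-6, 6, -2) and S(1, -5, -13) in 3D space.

d = √[(x₂-x₁)² + (y₂-y₁)² + (z₂-z₁)²]
  = √[7² + (-11)² + (-11)²]
  = √[49 + 121 + 121]
  = √291
  ≈ 17.06

17.06


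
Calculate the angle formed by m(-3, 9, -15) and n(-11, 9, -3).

m·n = (-3)·(-11) + 9·9 + (-15)·(-3) = 33 + 81 + 45 = 159
|m| = √((-3)² + 9² + (-15)²) = √315 ≈ 17.75
|n| = √((-11)² + 9² + (-3)²) = √211 ≈ 14.53
cos θ = (m·n)/(|m||n|) = 159/(17.75·14.53) ≈ 0.6167
θ = arccos(0.6167) ≈ 51.92°

51.92°


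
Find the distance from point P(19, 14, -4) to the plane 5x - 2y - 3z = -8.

distance = |a·x₀ + b·y₀ + c·z₀ - d| / √(a² + b² + c²)
  = |5·19 + (-2)·14 + (-3)·(-4) - (-8)| / √(5² + (-2)² + (-3)²)
  = |95 - 28 + 12 + 8| / √(25 + 4 + 9)
  = |87| / √38
  = 87 / 6.164
  ≈ 14.11

14.11


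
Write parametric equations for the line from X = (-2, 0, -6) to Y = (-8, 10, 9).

Direction vector d = Y - X = (-8 + 2, 10 + 0, 9 + 6) = (-6, 10, 15)
Parametric form r = X + t·d:
x = -2 - 6t, y = 0 + 10t, z = -6 + 15t

x = -2 - 6t, y = 0 + 10t, z = -6 + 15t


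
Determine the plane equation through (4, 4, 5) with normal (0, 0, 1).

The plane through P with normal n = (a, b, c) satisfies n·(r - P) = 0,
i.e. ax + by + cz = a·x₀ + b·y₀ + c·z₀.
d = 0·4 + 0·4 + 1·5
  = 0 + 0 + 5
  = 5
Equation: z = 5

z = 5


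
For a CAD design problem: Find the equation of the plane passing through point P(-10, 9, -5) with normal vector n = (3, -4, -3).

The plane through P with normal n = (a, b, c) satisfies n·(r - P) = 0,
i.e. ax + by + cz = a·x₀ + b·y₀ + c·z₀.
d = 3·(-10) + (-4)·9 + (-3)·(-5)
  = -30 - 36 + 15
  = -51
Equation: 3x - 4y - 3z = -51

3x - 4y - 3z = -51


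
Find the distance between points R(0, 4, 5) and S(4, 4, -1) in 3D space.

d = √[(x₂-x₁)² + (y₂-y₁)² + (z₂-z₁)²]
  = √[4² + 0² + (-6)²]
  = √[16 + 0 + 36]
  = √52
  ≈ 7.211

7.211


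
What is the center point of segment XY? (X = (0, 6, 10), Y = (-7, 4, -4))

M = ((x₁+x₂)/2, (y₁+y₂)/2, (z₁+z₂)/2)
  = ((0 - 7)/2, (6 + 4)/2, (10 - 4)/2)
  = (-7/2, 10/2, 6/2)
  = (-3.5, 5, 3)

(-3.5, 5, 3)


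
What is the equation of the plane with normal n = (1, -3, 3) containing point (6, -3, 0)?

The plane through P with normal n = (a, b, c) satisfies n·(r - P) = 0,
i.e. ax + by + cz = a·x₀ + b·y₀ + c·z₀.
d = 1·6 + (-3)·(-3) + 3·0
  = 6 + 9 + 0
  = 15
Equation: x - 3y + 3z = 15

x - 3y + 3z = 15


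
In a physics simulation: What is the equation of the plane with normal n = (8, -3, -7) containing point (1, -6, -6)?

The plane through P with normal n = (a, b, c) satisfies n·(r - P) = 0,
i.e. ax + by + cz = a·x₀ + b·y₀ + c·z₀.
d = 8·1 + (-3)·(-6) + (-7)·(-6)
  = 8 + 18 + 42
  = 68
Equation: 8x - 3y - 7z = 68

8x - 3y - 7z = 68


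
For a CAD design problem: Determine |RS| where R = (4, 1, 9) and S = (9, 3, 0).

d = √[(x₂-x₁)² + (y₂-y₁)² + (z₂-z₁)²]
  = √[5² + 2² + (-9)²]
  = √[25 + 4 + 81]
  = √110
  ≈ 10.49

10.49


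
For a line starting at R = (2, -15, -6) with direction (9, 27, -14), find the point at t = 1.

P(t) = R + t·d
  = (2 + 9·1, -15 + 27·1, -6 + (-14)·1)
  = (2 + 9, -15 + 27, -6 - 14)
  = (11, 12, -20)

(11, 12, -20)


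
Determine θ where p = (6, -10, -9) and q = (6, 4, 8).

p·q = 6·6 + (-10)·4 + (-9)·8 = 36 - 40 - 72 = -76
|p| = √(6² + (-10)² + (-9)²) = √217 ≈ 14.73
|q| = √(6² + 4² + 8²) = √116 ≈ 10.77
cos θ = (p·q)/(|p||q|) = -76/(14.73·10.77) ≈ -0.479
θ = arccos(-0.479) ≈ 118.6°

118.6°


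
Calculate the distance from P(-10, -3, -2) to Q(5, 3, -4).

d = √[(x₂-x₁)² + (y₂-y₁)² + (z₂-z₁)²]
  = √[15² + 6² + (-2)²]
  = √[225 + 36 + 4]
  = √265
  ≈ 16.28

16.28


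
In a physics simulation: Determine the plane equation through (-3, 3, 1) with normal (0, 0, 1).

The plane through P with normal n = (a, b, c) satisfies n·(r - P) = 0,
i.e. ax + by + cz = a·x₀ + b·y₀ + c·z₀.
d = 0·(-3) + 0·3 + 1·1
  = 0 + 0 + 1
  = 1
Equation: z = 1

z = 1


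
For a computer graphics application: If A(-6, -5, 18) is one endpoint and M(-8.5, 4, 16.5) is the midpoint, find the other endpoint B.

B = 2M - A
  = (2·(-8.5) - (-6), 2·4 - (-5), 2·16.5 - 18)
  = (-17 + 6, 8 + 5, 33 - 18)
  = (-11, 13, 15)

(-11, 13, 15)


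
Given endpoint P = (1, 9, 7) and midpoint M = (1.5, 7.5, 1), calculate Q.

Q = 2M - P
  = (2·1.5 - 1, 2·7.5 - 9, 2·1 - 7)
  = (3 - 1, 15 - 9, 2 - 7)
  = (2, 6, -5)

(2, 6, -5)


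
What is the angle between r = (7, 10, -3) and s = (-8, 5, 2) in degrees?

r·s = 7·(-8) + 10·5 + (-3)·2 = -56 + 50 - 6 = -12
|r| = √(7² + 10² + (-3)²) = √158 ≈ 12.57
|s| = √((-8)² + 5² + 2²) = √93 ≈ 9.644
cos θ = (r·s)/(|r||s|) = -12/(12.57·9.644) ≈ -0.09899
θ = arccos(-0.09899) ≈ 95.68°

95.68°


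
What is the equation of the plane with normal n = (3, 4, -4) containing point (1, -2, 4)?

The plane through P with normal n = (a, b, c) satisfies n·(r - P) = 0,
i.e. ax + by + cz = a·x₀ + b·y₀ + c·z₀.
d = 3·1 + 4·(-2) + (-4)·4
  = 3 - 8 - 16
  = -21
Equation: 3x + 4y - 4z = -21

3x + 4y - 4z = -21


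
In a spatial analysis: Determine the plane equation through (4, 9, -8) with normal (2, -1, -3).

The plane through P with normal n = (a, b, c) satisfies n·(r - P) = 0,
i.e. ax + by + cz = a·x₀ + b·y₀ + c·z₀.
d = 2·4 + (-1)·9 + (-3)·(-8)
  = 8 - 9 + 24
  = 23
Equation: 2x - y - 3z = 23

2x - y - 3z = 23


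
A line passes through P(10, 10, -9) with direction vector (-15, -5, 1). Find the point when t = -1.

P(t) = P + t·d
  = (10 + (-15)·(-1), 10 + (-5)·(-1), -9 + 1·(-1))
  = (10 + 15, 10 + 5, -9 - 1)
  = (25, 15, -10)

(25, 15, -10)


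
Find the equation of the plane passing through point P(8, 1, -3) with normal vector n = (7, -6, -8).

The plane through P with normal n = (a, b, c) satisfies n·(r - P) = 0,
i.e. ax + by + cz = a·x₀ + b·y₀ + c·z₀.
d = 7·8 + (-6)·1 + (-8)·(-3)
  = 56 - 6 + 24
  = 74
Equation: 7x - 6y - 8z = 74

7x - 6y - 8z = 74


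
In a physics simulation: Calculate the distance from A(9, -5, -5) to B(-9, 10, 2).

d = √[(x₂-x₁)² + (y₂-y₁)² + (z₂-z₁)²]
  = √[(-18)² + 15² + 7²]
  = √[324 + 225 + 49]
  = √598
  ≈ 24.45

24.45


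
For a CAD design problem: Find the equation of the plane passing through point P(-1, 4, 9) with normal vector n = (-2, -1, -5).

The plane through P with normal n = (a, b, c) satisfies n·(r - P) = 0,
i.e. ax + by + cz = a·x₀ + b·y₀ + c·z₀.
d = (-2)·(-1) + (-1)·4 + (-5)·9
  = 2 - 4 - 45
  = -47
Equation: -2x - y - 5z = -47

-2x - y - 5z = -47


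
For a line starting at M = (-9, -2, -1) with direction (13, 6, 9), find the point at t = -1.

P(t) = M + t·d
  = (-9 + 13·(-1), -2 + 6·(-1), -1 + 9·(-1))
  = (-9 - 13, -2 - 6, -1 - 9)
  = (-22, -8, -10)

(-22, -8, -10)


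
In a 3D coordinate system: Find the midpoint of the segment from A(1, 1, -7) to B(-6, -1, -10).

M = ((x₁+x₂)/2, (y₁+y₂)/2, (z₁+z₂)/2)
  = ((1 - 6)/2, (1 - 1)/2, (-7 - 10)/2)
  = (-5/2, 0/2, -17/2)
  = (-2.5, 0, -8.5)

(-2.5, 0, -8.5)


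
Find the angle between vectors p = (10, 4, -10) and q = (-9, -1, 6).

p·q = 10·(-9) + 4·(-1) + (-10)·6 = -90 - 4 - 60 = -154
|p| = √(10² + 4² + (-10)²) = √216 ≈ 14.7
|q| = √((-9)² + (-1)² + 6²) = √118 ≈ 10.86
cos θ = (p·q)/(|p||q|) = -154/(14.7·10.86) ≈ -0.9646
θ = arccos(-0.9646) ≈ 164.7°

164.7°


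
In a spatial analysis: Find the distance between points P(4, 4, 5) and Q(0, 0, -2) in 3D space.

d = √[(x₂-x₁)² + (y₂-y₁)² + (z₂-z₁)²]
  = √[(-4)² + (-4)² + (-7)²]
  = √[16 + 16 + 49]
  = √81
  ≈ 9

9


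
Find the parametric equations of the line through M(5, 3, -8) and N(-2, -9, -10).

Direction vector d = N - M = (-2 - 5, -9 - 3, -10 + 8) = (-7, -12, -2)
Parametric form r = M + t·d:
x = 5 - 7t, y = 3 - 12t, z = -8 - 2t

x = 5 - 7t, y = 3 - 12t, z = -8 - 2t


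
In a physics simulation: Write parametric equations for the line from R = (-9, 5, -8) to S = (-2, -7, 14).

Direction vector d = S - R = (-2 + 9, -7 - 5, 14 + 8) = (7, -12, 22)
Parametric form r = R + t·d:
x = -9 + 7t, y = 5 - 12t, z = -8 + 22t

x = -9 + 7t, y = 5 - 12t, z = -8 + 22t


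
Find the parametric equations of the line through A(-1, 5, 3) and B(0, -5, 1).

Direction vector d = B - A = (0 + 1, -5 - 5, 1 - 3) = (1, -10, -2)
Parametric form r = A + t·d:
x = -1 + t, y = 5 - 10t, z = 3 - 2t

x = -1 + t, y = 5 - 10t, z = 3 - 2t


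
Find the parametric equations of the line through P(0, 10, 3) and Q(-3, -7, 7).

Direction vector d = Q - P = (-3 + 0, -7 - 10, 7 - 3) = (-3, -17, 4)
Parametric form r = P + t·d:
x = 0 - 3t, y = 10 - 17t, z = 3 + 4t

x = 0 - 3t, y = 10 - 17t, z = 3 + 4t


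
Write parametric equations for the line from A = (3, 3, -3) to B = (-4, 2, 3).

Direction vector d = B - A = (-4 - 3, 2 - 3, 3 + 3) = (-7, -1, 6)
Parametric form r = A + t·d:
x = 3 - 7t, y = 3 - t, z = -3 + 6t

x = 3 - 7t, y = 3 - t, z = -3 + 6t


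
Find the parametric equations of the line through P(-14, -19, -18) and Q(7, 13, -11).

Direction vector d = Q - P = (7 + 14, 13 + 19, -11 + 18) = (21, 32, 7)
Parametric form r = P + t·d:
x = -14 + 21t, y = -19 + 32t, z = -18 + 7t

x = -14 + 21t, y = -19 + 32t, z = -18 + 7t


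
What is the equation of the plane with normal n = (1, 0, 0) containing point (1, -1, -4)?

The plane through P with normal n = (a, b, c) satisfies n·(r - P) = 0,
i.e. ax + by + cz = a·x₀ + b·y₀ + c·z₀.
d = 1·1 + 0·(-1) + 0·(-4)
  = 1 + 0 + 0
  = 1
Equation: x = 1

x = 1


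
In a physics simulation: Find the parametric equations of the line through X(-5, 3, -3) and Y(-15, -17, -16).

Direction vector d = Y - X = (-15 + 5, -17 - 3, -16 + 3) = (-10, -20, -13)
Parametric form r = X + t·d:
x = -5 - 10t, y = 3 - 20t, z = -3 - 13t

x = -5 - 10t, y = 3 - 20t, z = -3 - 13t


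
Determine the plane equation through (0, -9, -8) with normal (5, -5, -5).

The plane through P with normal n = (a, b, c) satisfies n·(r - P) = 0,
i.e. ax + by + cz = a·x₀ + b·y₀ + c·z₀.
d = 5·0 + (-5)·(-9) + (-5)·(-8)
  = 0 + 45 + 40
  = 85
Equation: 5x - 5y - 5z = 85

5x - 5y - 5z = 85


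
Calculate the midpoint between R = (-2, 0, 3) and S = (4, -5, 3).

M = ((x₁+x₂)/2, (y₁+y₂)/2, (z₁+z₂)/2)
  = ((-2 + 4)/2, (0 - 5)/2, (3 + 3)/2)
  = (2/2, -5/2, 6/2)
  = (1, -2.5, 3)

(1, -2.5, 3)


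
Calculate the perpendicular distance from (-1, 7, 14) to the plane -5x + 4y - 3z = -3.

distance = |a·x₀ + b·y₀ + c·z₀ - d| / √(a² + b² + c²)
  = |(-5)·(-1) + 4·7 + (-3)·14 - (-3)| / √((-5)² + 4² + (-3)²)
  = |5 + 28 - 42 + 3| / √(25 + 16 + 9)
  = |-6| / √50
  = 6 / 7.071
  ≈ 0.8485

0.8485


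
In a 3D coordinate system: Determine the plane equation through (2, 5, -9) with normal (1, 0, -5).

The plane through P with normal n = (a, b, c) satisfies n·(r - P) = 0,
i.e. ax + by + cz = a·x₀ + b·y₀ + c·z₀.
d = 1·2 + 0·5 + (-5)·(-9)
  = 2 + 0 + 45
  = 47
Equation: x - 5z = 47

x - 5z = 47


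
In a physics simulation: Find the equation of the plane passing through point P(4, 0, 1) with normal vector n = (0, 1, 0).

The plane through P with normal n = (a, b, c) satisfies n·(r - P) = 0,
i.e. ax + by + cz = a·x₀ + b·y₀ + c·z₀.
d = 0·4 + 1·0 + 0·1
  = 0 + 0 + 0
  = 0
Equation: y = 0

y = 0


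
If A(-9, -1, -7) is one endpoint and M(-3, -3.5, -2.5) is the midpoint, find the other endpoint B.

B = 2M - A
  = (2·(-3) - (-9), 2·(-3.5) - (-1), 2·(-2.5) - (-7))
  = (-6 + 9, -7 + 1, -5 + 7)
  = (3, -6, 2)

(3, -6, 2)


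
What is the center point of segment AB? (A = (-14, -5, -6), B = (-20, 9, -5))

M = ((x₁+x₂)/2, (y₁+y₂)/2, (z₁+z₂)/2)
  = ((-14 - 20)/2, (-5 + 9)/2, (-6 - 5)/2)
  = (-34/2, 4/2, -11/2)
  = (-17, 2, -5.5)

(-17, 2, -5.5)


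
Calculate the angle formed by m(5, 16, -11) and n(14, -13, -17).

m·n = 5·14 + 16·(-13) + (-11)·(-17) = 70 - 208 + 187 = 49
|m| = √(5² + 16² + (-11)²) = √402 ≈ 20.05
|n| = √(14² + (-13)² + (-17)²) = √654 ≈ 25.57
cos θ = (m·n)/(|m||n|) = 49/(20.05·25.57) ≈ 0.09556
θ = arccos(0.09556) ≈ 84.52°

84.52°


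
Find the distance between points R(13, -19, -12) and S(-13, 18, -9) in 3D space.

d = √[(x₂-x₁)² + (y₂-y₁)² + (z₂-z₁)²]
  = √[(-26)² + 37² + 3²]
  = √[676 + 1369 + 9]
  = √2054
  ≈ 45.32

45.32


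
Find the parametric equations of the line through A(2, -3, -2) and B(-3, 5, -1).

Direction vector d = B - A = (-3 - 2, 5 + 3, -1 + 2) = (-5, 8, 1)
Parametric form r = A + t·d:
x = 2 - 5t, y = -3 + 8t, z = -2 + t

x = 2 - 5t, y = -3 + 8t, z = -2 + t


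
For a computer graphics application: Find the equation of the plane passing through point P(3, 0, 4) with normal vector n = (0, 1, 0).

The plane through P with normal n = (a, b, c) satisfies n·(r - P) = 0,
i.e. ax + by + cz = a·x₀ + b·y₀ + c·z₀.
d = 0·3 + 1·0 + 0·4
  = 0 + 0 + 0
  = 0
Equation: y = 0

y = 0


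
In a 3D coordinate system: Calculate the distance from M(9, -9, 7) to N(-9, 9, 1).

d = √[(x₂-x₁)² + (y₂-y₁)² + (z₂-z₁)²]
  = √[(-18)² + 18² + (-6)²]
  = √[324 + 324 + 36]
  = √684
  ≈ 26.15

26.15


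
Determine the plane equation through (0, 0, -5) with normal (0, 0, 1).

The plane through P with normal n = (a, b, c) satisfies n·(r - P) = 0,
i.e. ax + by + cz = a·x₀ + b·y₀ + c·z₀.
d = 0·0 + 0·0 + 1·(-5)
  = 0 + 0 - 5
  = -5
Equation: z = -5

z = -5


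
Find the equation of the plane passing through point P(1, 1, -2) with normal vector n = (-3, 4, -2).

The plane through P with normal n = (a, b, c) satisfies n·(r - P) = 0,
i.e. ax + by + cz = a·x₀ + b·y₀ + c·z₀.
d = (-3)·1 + 4·1 + (-2)·(-2)
  = -3 + 4 + 4
  = 5
Equation: -3x + 4y - 2z = 5

-3x + 4y - 2z = 5


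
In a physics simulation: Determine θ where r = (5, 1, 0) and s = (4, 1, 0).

r·s = 5·4 + 1·1 + 0·0 = 20 + 1 + 0 = 21
|r| = √(5² + 1² + 0²) = √26 ≈ 5.099
|s| = √(4² + 1² + 0²) = √17 ≈ 4.123
cos θ = (r·s)/(|r||s|) = 21/(5.099·4.123) ≈ 0.9989
θ = arccos(0.9989) ≈ 2.726°

2.726°


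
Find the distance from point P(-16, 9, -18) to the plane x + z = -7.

distance = |a·x₀ + b·y₀ + c·z₀ - d| / √(a² + b² + c²)
  = |1·(-16) + 0·9 + 1·(-18) - (-7)| / √(1² + 0² + 1²)
  = |-16 + 0 - 18 + 7| / √(1 + 0 + 1)
  = |-27| / √2
  = 27 / 1.414
  ≈ 19.09

19.09


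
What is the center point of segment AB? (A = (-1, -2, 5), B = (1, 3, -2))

M = ((x₁+x₂)/2, (y₁+y₂)/2, (z₁+z₂)/2)
  = ((-1 + 1)/2, (-2 + 3)/2, (5 - 2)/2)
  = (0/2, 1/2, 3/2)
  = (0, 0.5, 1.5)

(0, 0.5, 1.5)


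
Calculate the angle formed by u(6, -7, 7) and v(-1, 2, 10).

u·v = 6·(-1) + (-7)·2 + 7·10 = -6 - 14 + 70 = 50
|u| = √(6² + (-7)² + 7²) = √134 ≈ 11.58
|v| = √((-1)² + 2² + 10²) = √105 ≈ 10.25
cos θ = (u·v)/(|u||v|) = 50/(11.58·10.25) ≈ 0.4215
θ = arccos(0.4215) ≈ 65.07°

65.07°


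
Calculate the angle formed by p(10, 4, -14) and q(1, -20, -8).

p·q = 10·1 + 4·(-20) + (-14)·(-8) = 10 - 80 + 112 = 42
|p| = √(10² + 4² + (-14)²) = √312 ≈ 17.66
|q| = √(1² + (-20)² + (-8)²) = √465 ≈ 21.56
cos θ = (p·q)/(|p||q|) = 42/(17.66·21.56) ≈ 0.1103
θ = arccos(0.1103) ≈ 83.67°

83.67°


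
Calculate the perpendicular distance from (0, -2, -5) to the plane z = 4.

distance = |a·x₀ + b·y₀ + c·z₀ - d| / √(a² + b² + c²)
  = |0·0 + 0·(-2) + 1·(-5) - 4| / √(0² + 0² + 1²)
  = |0 + 0 - 5 - 4| / √(0 + 0 + 1)
  = |-9| / √1
  = 9 / 1
  ≈ 9

9


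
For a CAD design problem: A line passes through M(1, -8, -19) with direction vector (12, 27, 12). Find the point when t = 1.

P(t) = M + t·d
  = (1 + 12·1, -8 + 27·1, -19 + 12·1)
  = (1 + 12, -8 + 27, -19 + 12)
  = (13, 19, -7)

(13, 19, -7)


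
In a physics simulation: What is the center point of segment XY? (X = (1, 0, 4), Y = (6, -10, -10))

M = ((x₁+x₂)/2, (y₁+y₂)/2, (z₁+z₂)/2)
  = ((1 + 6)/2, (0 - 10)/2, (4 - 10)/2)
  = (7/2, -10/2, -6/2)
  = (3.5, -5, -3)

(3.5, -5, -3)


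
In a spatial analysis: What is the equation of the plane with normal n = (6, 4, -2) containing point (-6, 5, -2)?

The plane through P with normal n = (a, b, c) satisfies n·(r - P) = 0,
i.e. ax + by + cz = a·x₀ + b·y₀ + c·z₀.
d = 6·(-6) + 4·5 + (-2)·(-2)
  = -36 + 20 + 4
  = -12
Equation: 6x + 4y - 2z = -12

6x + 4y - 2z = -12


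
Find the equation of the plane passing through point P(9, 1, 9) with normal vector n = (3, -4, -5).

The plane through P with normal n = (a, b, c) satisfies n·(r - P) = 0,
i.e. ax + by + cz = a·x₀ + b·y₀ + c·z₀.
d = 3·9 + (-4)·1 + (-5)·9
  = 27 - 4 - 45
  = -22
Equation: 3x - 4y - 5z = -22

3x - 4y - 5z = -22


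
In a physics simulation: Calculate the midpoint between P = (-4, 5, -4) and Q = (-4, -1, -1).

M = ((x₁+x₂)/2, (y₁+y₂)/2, (z₁+z₂)/2)
  = ((-4 - 4)/2, (5 - 1)/2, (-4 - 1)/2)
  = (-8/2, 4/2, -5/2)
  = (-4, 2, -2.5)

(-4, 2, -2.5)


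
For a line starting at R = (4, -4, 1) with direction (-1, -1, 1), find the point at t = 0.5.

P(t) = R + t·d
  = (4 + (-1)·0.5, -4 + (-1)·0.5, 1 + 1·0.5)
  = (4 - 0.5, -4 - 0.5, 1 + 0.5)
  = (3.5, -4.5, 1.5)

(3.5, -4.5, 1.5)


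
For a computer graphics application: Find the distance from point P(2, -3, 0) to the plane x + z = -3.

distance = |a·x₀ + b·y₀ + c·z₀ - d| / √(a² + b² + c²)
  = |1·2 + 0·(-3) + 1·0 - (-3)| / √(1² + 0² + 1²)
  = |2 + 0 + 0 + 3| / √(1 + 0 + 1)
  = |5| / √2
  = 5 / 1.414
  ≈ 3.536

3.536


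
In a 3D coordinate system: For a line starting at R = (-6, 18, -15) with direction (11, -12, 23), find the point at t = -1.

P(t) = R + t·d
  = (-6 + 11·(-1), 18 + (-12)·(-1), -15 + 23·(-1))
  = (-6 - 11, 18 + 12, -15 - 23)
  = (-17, 30, -38)

(-17, 30, -38)


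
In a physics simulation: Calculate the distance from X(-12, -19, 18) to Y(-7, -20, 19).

d = √[(x₂-x₁)² + (y₂-y₁)² + (z₂-z₁)²]
  = √[5² + (-1)² + 1²]
  = √[25 + 1 + 1]
  = √27
  ≈ 5.196

5.196


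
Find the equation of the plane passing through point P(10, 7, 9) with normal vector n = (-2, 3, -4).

The plane through P with normal n = (a, b, c) satisfies n·(r - P) = 0,
i.e. ax + by + cz = a·x₀ + b·y₀ + c·z₀.
d = (-2)·10 + 3·7 + (-4)·9
  = -20 + 21 - 36
  = -35
Equation: -2x + 3y - 4z = -35

-2x + 3y - 4z = -35


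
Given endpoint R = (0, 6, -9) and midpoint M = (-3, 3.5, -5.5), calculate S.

S = 2M - R
  = (2·(-3) - 0, 2·3.5 - 6, 2·(-5.5) - (-9))
  = (-6 + 0, 7 - 6, -11 + 9)
  = (-6, 1, -2)

(-6, 1, -2)


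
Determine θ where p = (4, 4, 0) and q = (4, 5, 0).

p·q = 4·4 + 4·5 + 0·0 = 16 + 20 + 0 = 36
|p| = √(4² + 4² + 0²) = √32 ≈ 5.657
|q| = √(4² + 5² + 0²) = √41 ≈ 6.403
cos θ = (p·q)/(|p||q|) = 36/(5.657·6.403) ≈ 0.9939
θ = arccos(0.9939) ≈ 6.34°

6.34°


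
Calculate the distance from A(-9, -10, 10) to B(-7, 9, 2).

d = √[(x₂-x₁)² + (y₂-y₁)² + (z₂-z₁)²]
  = √[2² + 19² + (-8)²]
  = √[4 + 361 + 64]
  = √429
  ≈ 20.71

20.71


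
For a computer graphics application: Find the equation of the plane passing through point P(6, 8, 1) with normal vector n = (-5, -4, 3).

The plane through P with normal n = (a, b, c) satisfies n·(r - P) = 0,
i.e. ax + by + cz = a·x₀ + b·y₀ + c·z₀.
d = (-5)·6 + (-4)·8 + 3·1
  = -30 - 32 + 3
  = -59
Equation: -5x - 4y + 3z = -59

-5x - 4y + 3z = -59


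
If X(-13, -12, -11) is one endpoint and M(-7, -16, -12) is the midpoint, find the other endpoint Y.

Y = 2M - X
  = (2·(-7) - (-13), 2·(-16) - (-12), 2·(-12) - (-11))
  = (-14 + 13, -32 + 12, -24 + 11)
  = (-1, -20, -13)

(-1, -20, -13)


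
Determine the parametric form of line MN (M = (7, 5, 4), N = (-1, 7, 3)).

Direction vector d = N - M = (-1 - 7, 7 - 5, 3 - 4) = (-8, 2, -1)
Parametric form r = M + t·d:
x = 7 - 8t, y = 5 + 2t, z = 4 - t

x = 7 - 8t, y = 5 + 2t, z = 4 - t


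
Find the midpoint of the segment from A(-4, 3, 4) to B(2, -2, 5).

M = ((x₁+x₂)/2, (y₁+y₂)/2, (z₁+z₂)/2)
  = ((-4 + 2)/2, (3 - 2)/2, (4 + 5)/2)
  = (-2/2, 1/2, 9/2)
  = (-1, 0.5, 4.5)

(-1, 0.5, 4.5)


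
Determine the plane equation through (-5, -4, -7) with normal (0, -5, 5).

The plane through P with normal n = (a, b, c) satisfies n·(r - P) = 0,
i.e. ax + by + cz = a·x₀ + b·y₀ + c·z₀.
d = 0·(-5) + (-5)·(-4) + 5·(-7)
  = 0 + 20 - 35
  = -15
Equation: -5y + 5z = -15

-5y + 5z = -15


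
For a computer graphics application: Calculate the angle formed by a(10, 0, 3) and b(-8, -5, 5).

a·b = 10·(-8) + 0·(-5) + 3·5 = -80 + 0 + 15 = -65
|a| = √(10² + 0² + 3²) = √109 ≈ 10.44
|b| = √((-8)² + (-5)² + 5²) = √114 ≈ 10.68
cos θ = (a·b)/(|a||b|) = -65/(10.44·10.68) ≈ -0.5831
θ = arccos(-0.5831) ≈ 125.7°

125.7°


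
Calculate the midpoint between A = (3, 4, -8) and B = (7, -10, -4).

M = ((x₁+x₂)/2, (y₁+y₂)/2, (z₁+z₂)/2)
  = ((3 + 7)/2, (4 - 10)/2, (-8 - 4)/2)
  = (10/2, -6/2, -12/2)
  = (5, -3, -6)

(5, -3, -6)


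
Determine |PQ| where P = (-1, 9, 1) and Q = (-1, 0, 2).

d = √[(x₂-x₁)² + (y₂-y₁)² + (z₂-z₁)²]
  = √[0² + (-9)² + 1²]
  = √[0 + 81 + 1]
  = √82
  ≈ 9.055

9.055


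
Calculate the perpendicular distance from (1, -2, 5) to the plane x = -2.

distance = |a·x₀ + b·y₀ + c·z₀ - d| / √(a² + b² + c²)
  = |1·1 + 0·(-2) + 0·5 - (-2)| / √(1² + 0² + 0²)
  = |1 + 0 + 0 + 2| / √(1 + 0 + 0)
  = |3| / √1
  = 3 / 1
  ≈ 3

3


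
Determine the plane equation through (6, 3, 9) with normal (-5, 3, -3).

The plane through P with normal n = (a, b, c) satisfies n·(r - P) = 0,
i.e. ax + by + cz = a·x₀ + b·y₀ + c·z₀.
d = (-5)·6 + 3·3 + (-3)·9
  = -30 + 9 - 27
  = -48
Equation: -5x + 3y - 3z = -48

-5x + 3y - 3z = -48


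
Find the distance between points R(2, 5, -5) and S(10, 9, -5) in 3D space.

d = √[(x₂-x₁)² + (y₂-y₁)² + (z₂-z₁)²]
  = √[8² + 4² + 0²]
  = √[64 + 16 + 0]
  = √80
  ≈ 8.944

8.944


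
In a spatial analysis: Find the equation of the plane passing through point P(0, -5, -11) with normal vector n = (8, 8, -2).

The plane through P with normal n = (a, b, c) satisfies n·(r - P) = 0,
i.e. ax + by + cz = a·x₀ + b·y₀ + c·z₀.
d = 8·0 + 8·(-5) + (-2)·(-11)
  = 0 - 40 + 22
  = -18
Equation: 8x + 8y - 2z = -18

8x + 8y - 2z = -18


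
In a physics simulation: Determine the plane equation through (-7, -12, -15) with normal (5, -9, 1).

The plane through P with normal n = (a, b, c) satisfies n·(r - P) = 0,
i.e. ax + by + cz = a·x₀ + b·y₀ + c·z₀.
d = 5·(-7) + (-9)·(-12) + 1·(-15)
  = -35 + 108 - 15
  = 58
Equation: 5x - 9y + z = 58

5x - 9y + z = 58


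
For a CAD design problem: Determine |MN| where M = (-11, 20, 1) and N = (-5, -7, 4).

d = √[(x₂-x₁)² + (y₂-y₁)² + (z₂-z₁)²]
  = √[6² + (-27)² + 3²]
  = √[36 + 729 + 9]
  = √774
  ≈ 27.82

27.82


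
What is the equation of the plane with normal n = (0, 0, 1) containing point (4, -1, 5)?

The plane through P with normal n = (a, b, c) satisfies n·(r - P) = 0,
i.e. ax + by + cz = a·x₀ + b·y₀ + c·z₀.
d = 0·4 + 0·(-1) + 1·5
  = 0 + 0 + 5
  = 5
Equation: z = 5

z = 5


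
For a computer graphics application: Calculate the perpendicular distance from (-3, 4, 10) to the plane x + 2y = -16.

distance = |a·x₀ + b·y₀ + c·z₀ - d| / √(a² + b² + c²)
  = |1·(-3) + 2·4 + 0·10 - (-16)| / √(1² + 2² + 0²)
  = |-3 + 8 + 0 + 16| / √(1 + 4 + 0)
  = |21| / √5
  = 21 / 2.236
  ≈ 9.391

9.391


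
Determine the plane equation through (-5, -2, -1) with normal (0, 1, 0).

The plane through P with normal n = (a, b, c) satisfies n·(r - P) = 0,
i.e. ax + by + cz = a·x₀ + b·y₀ + c·z₀.
d = 0·(-5) + 1·(-2) + 0·(-1)
  = 0 - 2 + 0
  = -2
Equation: y = -2

y = -2


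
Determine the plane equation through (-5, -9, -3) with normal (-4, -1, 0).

The plane through P with normal n = (a, b, c) satisfies n·(r - P) = 0,
i.e. ax + by + cz = a·x₀ + b·y₀ + c·z₀.
d = (-4)·(-5) + (-1)·(-9) + 0·(-3)
  = 20 + 9 + 0
  = 29
Equation: -4x - y = 29

-4x - y = 29


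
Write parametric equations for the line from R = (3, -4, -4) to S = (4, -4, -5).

Direction vector d = S - R = (4 - 3, -4 + 4, -5 + 4) = (1, 0, -1)
Parametric form r = R + t·d:
x = 3 + t, y = -4, z = -4 - t

x = 3 + t, y = -4, z = -4 - t


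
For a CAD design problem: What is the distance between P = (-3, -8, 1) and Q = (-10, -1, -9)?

d = √[(x₂-x₁)² + (y₂-y₁)² + (z₂-z₁)²]
  = √[(-7)² + 7² + (-10)²]
  = √[49 + 49 + 100]
  = √198
  ≈ 14.07

14.07


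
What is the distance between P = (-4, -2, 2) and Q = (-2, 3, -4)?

d = √[(x₂-x₁)² + (y₂-y₁)² + (z₂-z₁)²]
  = √[2² + 5² + (-6)²]
  = √[4 + 25 + 36]
  = √65
  ≈ 8.062

8.062


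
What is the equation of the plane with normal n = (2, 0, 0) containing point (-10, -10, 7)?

The plane through P with normal n = (a, b, c) satisfies n·(r - P) = 0,
i.e. ax + by + cz = a·x₀ + b·y₀ + c·z₀.
d = 2·(-10) + 0·(-10) + 0·7
  = -20 + 0 + 0
  = -20
Equation: 2x = -20

2x = -20


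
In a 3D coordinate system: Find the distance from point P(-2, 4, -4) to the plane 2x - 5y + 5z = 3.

distance = |a·x₀ + b·y₀ + c·z₀ - d| / √(a² + b² + c²)
  = |2·(-2) + (-5)·4 + 5·(-4) - 3| / √(2² + (-5)² + 5²)
  = |-4 - 20 - 20 - 3| / √(4 + 25 + 25)
  = |-47| / √54
  = 47 / 7.348
  ≈ 6.396

6.396


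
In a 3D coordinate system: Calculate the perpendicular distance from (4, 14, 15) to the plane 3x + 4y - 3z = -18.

distance = |a·x₀ + b·y₀ + c·z₀ - d| / √(a² + b² + c²)
  = |3·4 + 4·14 + (-3)·15 - (-18)| / √(3² + 4² + (-3)²)
  = |12 + 56 - 45 + 18| / √(9 + 16 + 9)
  = |41| / √34
  = 41 / 5.831
  ≈ 7.031

7.031


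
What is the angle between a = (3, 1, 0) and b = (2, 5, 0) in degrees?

a·b = 3·2 + 1·5 + 0·0 = 6 + 5 + 0 = 11
|a| = √(3² + 1² + 0²) = √10 ≈ 3.162
|b| = √(2² + 5² + 0²) = √29 ≈ 5.385
cos θ = (a·b)/(|a||b|) = 11/(3.162·5.385) ≈ 0.6459
θ = arccos(0.6459) ≈ 49.76°

49.76°


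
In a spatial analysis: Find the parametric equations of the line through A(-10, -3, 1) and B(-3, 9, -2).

Direction vector d = B - A = (-3 + 10, 9 + 3, -2 - 1) = (7, 12, -3)
Parametric form r = A + t·d:
x = -10 + 7t, y = -3 + 12t, z = 1 - 3t

x = -10 + 7t, y = -3 + 12t, z = 1 - 3t


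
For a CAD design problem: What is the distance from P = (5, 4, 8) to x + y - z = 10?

distance = |a·x₀ + b·y₀ + c·z₀ - d| / √(a² + b² + c²)
  = |1·5 + 1·4 + (-1)·8 - 10| / √(1² + 1² + (-1)²)
  = |5 + 4 - 8 - 10| / √(1 + 1 + 1)
  = |-9| / √3
  = 9 / 1.732
  ≈ 5.196

5.196


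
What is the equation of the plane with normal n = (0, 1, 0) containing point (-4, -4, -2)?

The plane through P with normal n = (a, b, c) satisfies n·(r - P) = 0,
i.e. ax + by + cz = a·x₀ + b·y₀ + c·z₀.
d = 0·(-4) + 1·(-4) + 0·(-2)
  = 0 - 4 + 0
  = -4
Equation: y = -4

y = -4


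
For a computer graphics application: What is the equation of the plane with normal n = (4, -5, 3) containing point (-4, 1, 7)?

The plane through P with normal n = (a, b, c) satisfies n·(r - P) = 0,
i.e. ax + by + cz = a·x₀ + b·y₀ + c·z₀.
d = 4·(-4) + (-5)·1 + 3·7
  = -16 - 5 + 21
  = 0
Equation: 4x - 5y + 3z = 0

4x - 5y + 3z = 0


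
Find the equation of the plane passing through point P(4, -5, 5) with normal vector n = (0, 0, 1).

The plane through P with normal n = (a, b, c) satisfies n·(r - P) = 0,
i.e. ax + by + cz = a·x₀ + b·y₀ + c·z₀.
d = 0·4 + 0·(-5) + 1·5
  = 0 + 0 + 5
  = 5
Equation: z = 5

z = 5


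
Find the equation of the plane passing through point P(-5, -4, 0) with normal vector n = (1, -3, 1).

The plane through P with normal n = (a, b, c) satisfies n·(r - P) = 0,
i.e. ax + by + cz = a·x₀ + b·y₀ + c·z₀.
d = 1·(-5) + (-3)·(-4) + 1·0
  = -5 + 12 + 0
  = 7
Equation: x - 3y + z = 7

x - 3y + z = 7


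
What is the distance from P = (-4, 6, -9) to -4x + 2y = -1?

distance = |a·x₀ + b·y₀ + c·z₀ - d| / √(a² + b² + c²)
  = |(-4)·(-4) + 2·6 + 0·(-9) - (-1)| / √((-4)² + 2² + 0²)
  = |16 + 12 + 0 + 1| / √(16 + 4 + 0)
  = |29| / √20
  = 29 / 4.472
  ≈ 6.485

6.485


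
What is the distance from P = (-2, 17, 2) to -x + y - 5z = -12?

distance = |a·x₀ + b·y₀ + c·z₀ - d| / √(a² + b² + c²)
  = |(-1)·(-2) + 1·17 + (-5)·2 - (-12)| / √((-1)² + 1² + (-5)²)
  = |2 + 17 - 10 + 12| / √(1 + 1 + 25)
  = |21| / √27
  = 21 / 5.196
  ≈ 4.041

4.041


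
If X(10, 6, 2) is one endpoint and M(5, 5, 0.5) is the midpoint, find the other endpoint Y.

Y = 2M - X
  = (2·5 - 10, 2·5 - 6, 2·0.5 - 2)
  = (10 - 10, 10 - 6, 1 - 2)
  = (0, 4, -1)

(0, 4, -1)


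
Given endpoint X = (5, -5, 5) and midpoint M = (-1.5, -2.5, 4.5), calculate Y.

Y = 2M - X
  = (2·(-1.5) - 5, 2·(-2.5) - (-5), 2·4.5 - 5)
  = (-3 - 5, -5 + 5, 9 - 5)
  = (-8, 0, 4)

(-8, 0, 4)
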